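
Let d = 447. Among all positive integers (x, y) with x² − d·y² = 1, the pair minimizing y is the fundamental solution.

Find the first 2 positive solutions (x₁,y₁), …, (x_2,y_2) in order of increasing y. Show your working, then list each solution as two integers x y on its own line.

148 7
43807 2072

√447 = [21; 7,42, …], period ℓ=2 (even) → k=1
k=0  a_k=21  p_k/q_k = 21/1
k=1  a_k=7  p_k/q_k = 148/7
fundamental: x₁=148, y₁=7  (since 21904 − 447·49 = 1)
(148+7√447)^2 = 43807 + 2072√447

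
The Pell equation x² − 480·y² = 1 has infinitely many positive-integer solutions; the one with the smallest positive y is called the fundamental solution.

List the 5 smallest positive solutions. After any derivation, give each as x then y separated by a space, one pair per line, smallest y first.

241 11
116161 5302
55989361 2555553
26986755841 1231771244
13007560326001 593711184055

√480 → a₀=21, period (1,9,1,42); ℓ=4 even so k=3
k=0  a_k=21  p_k/q_k = 21/1
k=1  a_k=1  p_k/q_k = 22/1
k=2  a_k=9  p_k/q_k = 219/10
k=3  a_k=1  p_k/q_k = 241/11
→ (241, 11).  Check: 241²=58081, 480·11²=58080, difference 1.
k=2:  x_2 = 241·241+480·11·11 = 116161,  y_2 = 241·11+11·241 = 5302
k=3:  x_3 = 241·116161+480·11·5302 = 55989361,  y_3 = 241·5302+11·116161 = 2555553
k=4:  x_4 = 241·55989361+480·11·2555553 = 26986755841,  y_4 = 241·2555553+11·55989361 = 1231771244
k=5:  x_5 = 241·26986755841+480·11·1231771244 = 13007560326001,  y_5 = 241·1231771244+11·26986755841 = 593711184055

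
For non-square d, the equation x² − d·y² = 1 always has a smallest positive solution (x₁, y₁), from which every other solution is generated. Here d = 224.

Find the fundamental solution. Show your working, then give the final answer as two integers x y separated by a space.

15 1

d=224: √d = [14; 1,28] (ℓ=2, even), read p_1/q_1
step 0: (14, 1)  from 14·(1,0) + (0,1)
step 1: (15, 1)  from 1·(14,1) + (1,0)
→ (15, 1).  Check: 15²=225, 224·1²=224, difference 1.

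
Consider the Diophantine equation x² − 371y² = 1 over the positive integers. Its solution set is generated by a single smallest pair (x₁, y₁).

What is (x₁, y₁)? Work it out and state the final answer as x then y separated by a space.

1695 88

√371 → a₀=19, period (3,1,4,1,3,38); ℓ=6 even so k=5
i=0: a=19 ⇒ p=19, q=1
…
i=2: a=1 ⇒ p=77, q=4
…
i=4: a=1 ⇒ p=443, q=23
i=5: a=3 ⇒ p=1695, q=88
→ (1695, 88).  Check: 1695²=2873025, 371·88²=2873024, difference 1.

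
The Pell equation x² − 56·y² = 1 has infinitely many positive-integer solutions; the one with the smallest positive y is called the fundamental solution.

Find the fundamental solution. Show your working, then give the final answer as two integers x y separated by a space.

15 2

√56 → a₀=7, period (2,14); ℓ=2 even so k=1
a_0=7:  p_0=7·1+0=7,  q_0=7·0+1=1
a_1=2:  p_1=2·7+1=15,  q_1=2·1+0=2
fundamental: x₁=15, y₁=2  (since 225 − 56·4 = 1)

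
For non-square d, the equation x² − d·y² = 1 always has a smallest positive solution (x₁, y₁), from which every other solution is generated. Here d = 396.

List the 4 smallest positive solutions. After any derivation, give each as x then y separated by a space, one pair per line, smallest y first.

d=396: √d = [19; 1,8,1,38] (ℓ=4, even), read p_3/q_3
a_0=19:  p_0=19·1+0=19,  q_0=19·0+1=1
a_1=1:  p_1=1·19+1=20,  q_1=1·1+0=1
a_2=8:  p_2=8·20+19=179,  q_2=8·1+1=9
a_3=1:  p_3=1·179+20=199,  q_3=1·9+1=10
(x₁, y₁) = (199, 10);  199² − 396·10² = 1 ✓
n=2: (199,10)∘(199,10) = (199·199+396·10·10, 199·10+10·199) = (79201,3980)
n=3: (79201,3980)∘(199,10) = (199·79201+396·10·3980, 199·3980+10·79201) = (31521799,1584030)
n=4: (31521799,1584030)∘(199,10) = (199·31521799+396·10·1584030, 199·1584030+10·31521799) = (12545596801,630439960)

199 10
79201 3980
31521799 1584030
12545596801 630439960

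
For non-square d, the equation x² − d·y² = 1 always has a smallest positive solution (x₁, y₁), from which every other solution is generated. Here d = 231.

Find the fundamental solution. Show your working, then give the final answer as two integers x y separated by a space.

√231 = [15; 5,30, …], period ℓ=2 (even) → k=1
step 0: (15, 1)  from 15·(1,0) + (0,1)
step 1: (76, 5)  from 5·(15,1) + (1,0)
→ (76, 5).  Check: 76²=5776, 231·5²=5775, difference 1.

76 5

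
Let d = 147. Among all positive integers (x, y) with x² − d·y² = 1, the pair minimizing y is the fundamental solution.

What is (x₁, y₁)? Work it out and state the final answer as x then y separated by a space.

[12; 8,24] for √147; ℓ=2 ⇒ convergent index 1
i=0: a=12 ⇒ p=12, q=1
i=1: a=8 ⇒ p=97, q=8
(x₁, y₁) = (97, 8);  97² − 147·8² = 1 ✓

97 8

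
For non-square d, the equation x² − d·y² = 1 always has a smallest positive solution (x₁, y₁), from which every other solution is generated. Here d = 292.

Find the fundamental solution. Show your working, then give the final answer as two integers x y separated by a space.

[17; 11,2,1,3,8,3,1,2,11,34] for √292; ℓ=10 ⇒ convergent index 9
i=0: a=17 ⇒ p=17, q=1
…
i=2: a=2 ⇒ p=393, q=23
…
i=4: a=3 ⇒ p=2136, q=125
…
i=7: a=1 ⇒ p=72812, q=4261
i=8: a=2 ⇒ p=200767, q=11749
i=9: a=11 ⇒ p=2281249, q=133500
→ (2281249, 133500).  Check: 2281249²=5204097000001, 292·133500²=5204097000000, difference 1.

2281249 133500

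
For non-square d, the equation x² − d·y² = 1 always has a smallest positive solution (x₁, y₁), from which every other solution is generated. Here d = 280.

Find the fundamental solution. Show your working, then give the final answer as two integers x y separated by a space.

√280 = [16; 1,2,1,2,1,32, …], period ℓ=6 (even) → k=5
step 0: (16, 1)  from 16·(1,0) + (0,1)
…
step 2: (50, 3)  from 2·(17,1) + (16,1)
step 3: (67, 4)  from 1·(50,3) + (17,1)
step 4: (184, 11)  from 2·(67,4) + (50,3)
step 5: (251, 15)  from 1·(184,11) + (67,4)
→ (251, 15).  Check: 251²=63001, 280·15²=63000, difference 1.

251 15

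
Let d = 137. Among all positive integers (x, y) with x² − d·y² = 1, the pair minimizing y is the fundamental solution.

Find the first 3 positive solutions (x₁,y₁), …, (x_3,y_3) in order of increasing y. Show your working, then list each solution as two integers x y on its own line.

6083073 519712
74007554246657 6322892069952
900386710067742990849 76925228065277725280

√137 = [11; 1,2,2,1,1,2,2,1,22, …], period ℓ=9 (odd) → k=17
a_0=11:  p_0=11·1+0=11,  q_0=11·0+1=1
a_1=1:  p_1=1·11+1=12,  q_1=1·1+0=1
…
a_4=1:  p_4=1·82+35=117,  q_4=1·7+3=10
a_5=1:  p_5=1·117+82=199,  q_5=1·10+7=17
a_6=2:  p_6=2·199+117=515,  q_6=2·17+10=44
…
a_8=1:  p_8=1·1229+515=1744,  q_8=1·105+44=149
a_9=22:  p_9=22·1744+1229=39597,  q_9=22·149+105=3383
a_10=1:  p_10=1·39597+1744=41341,  q_10=1·3383+149=3532
…
a_12=2:  p_12=2·122279+41341=285899,  q_12=2·10447+3532=24426
a_13=1:  p_13=1·285899+122279=408178,  q_13=1·24426+10447=34873
a_14=1:  p_14=1·408178+285899=694077,  q_14=1·34873+24426=59299
a_15=2:  p_15=2·694077+408178=1796332,  q_15=2·59299+34873=153471
a_16=2:  p_16=2·1796332+694077=4286741,  q_16=2·153471+59299=366241
a_17=1:  p_17=1·4286741+1796332=6083073,  q_17=1·366241+153471=519712
(x₁, y₁) = (6083073, 519712);  6083073² − 137·519712² = 1 ✓
k=2:  x_2 = 6083073·6083073+137·519712·519712 = 74007554246657,  y_2 = 6083073·519712+519712·6083073 = 6322892069952
k=3:  x_3 = 6083073·74007554246657+137·519712·6322892069952 = 900386710067742990849,  y_3 = 6083073·6322892069952+519712·74007554246657 = 76925228065277725280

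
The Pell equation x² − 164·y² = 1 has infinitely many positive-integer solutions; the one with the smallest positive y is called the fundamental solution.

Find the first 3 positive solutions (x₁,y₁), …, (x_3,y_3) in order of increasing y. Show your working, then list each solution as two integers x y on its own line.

2049 160
8396801 655680
34410088449 2686976480

[12; 1,4,6,4,1,24] for √164; ℓ=6 ⇒ convergent index 5
step 0: (12, 1)  from 12·(1,0) + (0,1)
step 1: (13, 1)  from 1·(12,1) + (1,0)
step 2: (64, 5)  from 4·(13,1) + (12,1)
step 3: (397, 31)  from 6·(64,5) + (13,1)
step 4: (1652, 129)  from 4·(397,31) + (64,5)
step 5: (2049, 160)  from 1·(1652,129) + (397,31)
(x₁, y₁) = (2049, 160);  2049² − 164·160² = 1 ✓
(x_2, y_2) = (2049·2049 + 164·160·160, 2049·160 + 160·2049) = (8396801, 655680)
(x_3, y_3) = (2049·8396801 + 164·160·655680, 2049·655680 + 160·8396801) = (34410088449, 2686976480)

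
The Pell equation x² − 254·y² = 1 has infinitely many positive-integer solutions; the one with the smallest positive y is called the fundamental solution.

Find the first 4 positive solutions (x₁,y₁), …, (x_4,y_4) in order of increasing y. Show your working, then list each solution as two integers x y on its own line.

255 16
130049 8160
66324735 4161584
33825484801 2122399680

√254 = [15; 1,14,1,30, …], period ℓ=4 (even) → k=3
step 0: (15, 1)  from 15·(1,0) + (0,1)
…
step 2: (239, 15)  from 14·(16,1) + (15,1)
step 3: (255, 16)  from 1·(239,15) + (16,1)
(x₁, y₁) = (255, 16);  255² − 254·16² = 1 ✓
(x_2, y_2) = (255·255 + 254·16·16, 255·16 + 16·255) = (130049, 8160)
(x_3, y_3) = (255·130049 + 254·16·8160, 255·8160 + 16·130049) = (66324735, 4161584)
(x_4, y_4) = (255·66324735 + 254·16·4161584, 255·4161584 + 16·66324735) = (33825484801, 2122399680)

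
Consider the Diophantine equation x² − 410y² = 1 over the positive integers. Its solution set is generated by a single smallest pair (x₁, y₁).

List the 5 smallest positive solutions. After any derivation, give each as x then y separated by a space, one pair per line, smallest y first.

√410 → a₀=20, period (4,40); ℓ=2 even so k=1
k=0  a_k=20  p_k/q_k = 20/1
k=1  a_k=4  p_k/q_k = 81/4
→ (81, 4).  Check: 81²=6561, 410·4²=6560, difference 1.
k=2:  x_2 = 81·81+410·4·4 = 13121,  y_2 = 81·4+4·81 = 648
k=3:  x_3 = 81·13121+410·4·648 = 2125521,  y_3 = 81·648+4·13121 = 104972
k=4:  x_4 = 81·2125521+410·4·104972 = 344321281,  y_4 = 81·104972+4·2125521 = 17004816
k=5:  x_5 = 81·344321281+410·4·17004816 = 55777922001,  y_5 = 81·17004816+4·344321281 = 2754675220

81 4
13121 648
2125521 104972
344321281 17004816
55777922001 2754675220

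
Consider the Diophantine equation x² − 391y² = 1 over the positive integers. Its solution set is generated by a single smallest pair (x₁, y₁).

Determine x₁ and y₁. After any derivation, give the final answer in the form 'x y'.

d=391: √d = [19; 1,3,2,2,1,…,3,1,38] (ℓ=16, even), read p_15/q_15
i=0: a=19 ⇒ p=19, q=1
…
i=2: a=3 ⇒ p=79, q=4
i=3: a=2 ⇒ p=178, q=9
…
i=6: a=1 ⇒ p=1048, q=53
…
i=8: a=19 ⇒ p=52519, q=2656
i=9: a=2 ⇒ p=107747, q=5449
i=10: a=1 ⇒ p=160266, q=8105
i=11: a=1 ⇒ p=268013, q=13554
i=12: a=2 ⇒ p=696292, q=35213
…
i=14: a=3 ⇒ p=5678083, q=287153
i=15: a=1 ⇒ p=7338680, q=371133
(x₁, y₁) = (7338680, 371133);  7338680² − 391·371133² = 1 ✓

7338680 371133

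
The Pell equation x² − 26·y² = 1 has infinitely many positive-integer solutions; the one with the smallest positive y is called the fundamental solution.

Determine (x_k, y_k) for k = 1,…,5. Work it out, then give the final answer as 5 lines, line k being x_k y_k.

[5; 10] for √26; ℓ=1 ⇒ convergent index 1
a_0=5:  p_0=5·1+0=5,  q_0=5·0+1=1
a_1=10:  p_1=10·5+1=51,  q_1=10·1+0=10
→ (51, 10).  Check: 51²=2601, 26·10²=2600, difference 1.
n=2: (51,10)∘(51,10) = (51·51+26·10·10, 51·10+10·51) = (5201,1020)
n=3: (5201,1020)∘(51,10) = (51·5201+26·10·1020, 51·1020+10·5201) = (530451,104030)
n=4: (530451,104030)∘(51,10) = (51·530451+26·10·104030, 51·104030+10·530451) = (54100801,10610040)
n=5: (54100801,10610040)∘(51,10) = (51·54100801+26·10·10610040, 51·10610040+10·54100801) = (5517751251,1082120050)

51 10
5201 1020
530451 104030
54100801 10610040
5517751251 1082120050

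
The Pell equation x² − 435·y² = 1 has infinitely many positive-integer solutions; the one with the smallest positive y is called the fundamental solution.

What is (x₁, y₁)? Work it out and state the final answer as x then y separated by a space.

[20; 1,5,1,40] for √435; ℓ=4 ⇒ convergent index 3
a_0=20:  p_0=20·1+0=20,  q_0=20·0+1=1
…
a_2=5:  p_2=5·21+20=125,  q_2=5·1+1=6
a_3=1:  p_3=1·125+21=146,  q_3=1·6+1=7
fundamental: x₁=146, y₁=7  (since 21316 − 435·49 = 1)

146 7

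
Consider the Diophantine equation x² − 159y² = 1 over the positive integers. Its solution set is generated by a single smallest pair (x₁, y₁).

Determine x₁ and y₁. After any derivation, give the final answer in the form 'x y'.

1324 105

[12; 1,1,1,1,3,1,1,1,1,24] for √159; ℓ=10 ⇒ convergent index 9
step 0: (12, 1)  from 12·(1,0) + (0,1)
step 1: (13, 1)  from 1·(12,1) + (1,0)
step 2: (25, 2)  from 1·(13,1) + (12,1)
step 3: (38, 3)  from 1·(25,2) + (13,1)
step 4: (63, 5)  from 1·(38,3) + (25,2)
…
step 6: (290, 23)  from 1·(227,18) + (63,5)
…
step 8: (807, 64)  from 1·(517,41) + (290,23)
step 9: (1324, 105)  from 1·(807,64) + (517,41)
fundamental: x₁=1324, y₁=105  (since 1752976 − 159·11025 = 1)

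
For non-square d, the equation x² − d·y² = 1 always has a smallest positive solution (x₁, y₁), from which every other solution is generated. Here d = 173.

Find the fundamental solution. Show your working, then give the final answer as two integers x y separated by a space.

[13; 6,1,1,6,26] for √173; ℓ=5 ⇒ convergent index 9
k=0  a_k=13  p_k/q_k = 13/1
…
k=2  a_k=1  p_k/q_k = 92/7
k=3  a_k=1  p_k/q_k = 171/13
k=4  a_k=6  p_k/q_k = 1118/85
k=5  a_k=26  p_k/q_k = 29239/2223
…
k=8  a_k=1  p_k/q_k = 382343/29069
k=9  a_k=6  p_k/q_k = 2499849/190060
fundamental: x₁=2499849, y₁=190060  (since 6249245022801 − 173·36122803600 = 1)

2499849 190060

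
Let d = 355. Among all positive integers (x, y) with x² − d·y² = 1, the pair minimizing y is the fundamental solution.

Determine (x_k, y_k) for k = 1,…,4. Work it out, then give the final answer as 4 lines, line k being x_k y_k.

954809 50676
1823320452961 96771801768
3481845556741524089 184797174548553948
6648994948371812427335041 352892010866963721270096

√355 → a₀=18, period (1,5,3,3,1,6,1,3,3,5,1,36); ℓ=12 even so k=11
step 0: (18, 1)  from 18·(1,0) + (0,1)
step 1: (19, 1)  from 1·(18,1) + (1,0)
…
step 3: (358, 19)  from 3·(113,6) + (19,1)
step 4: (1187, 63)  from 3·(358,19) + (113,6)
…
step 7: (12002, 637)  from 1·(10457,555) + (1545,82)
step 8: (46463, 2466)  from 3·(12002,637) + (10457,555)
step 9: (151391, 8035)  from 3·(46463,2466) + (12002,637)
step 10: (803418, 42641)  from 5·(151391,8035) + (46463,2466)
step 11: (954809, 50676)  from 1·(803418,42641) + (151391,8035)
fundamental: x₁=954809, y₁=50676  (since 911660226481 − 355·2568056976 = 1)
n=2: (954809,50676)∘(954809,50676) = (954809·954809+355·50676·50676, 954809·50676+50676·954809) = (1823320452961,96771801768)
n=3: (1823320452961,96771801768)∘(954809,50676) = (954809·1823320452961+355·50676·96771801768, 954809·96771801768+50676·1823320452961) = (3481845556741524089,184797174548553948)
n=4: (3481845556741524089,184797174548553948)∘(954809,50676) = (954809·3481845556741524089+355·50676·184797174548553948, 954809·184797174548553948+50676·3481845556741524089) = (6648994948371812427335041,352892010866963721270096)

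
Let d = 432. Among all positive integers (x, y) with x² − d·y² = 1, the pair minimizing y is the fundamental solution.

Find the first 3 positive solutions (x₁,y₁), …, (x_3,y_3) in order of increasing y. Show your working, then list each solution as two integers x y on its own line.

d=432: √d = [20; 1,3,1,1,1,3,1,40] (ℓ=8, even), read p_7/q_7
a_0=20:  p_0=20·1+0=20,  q_0=20·0+1=1
a_1=1:  p_1=1·20+1=21,  q_1=1·1+0=1
a_2=3:  p_2=3·21+20=83,  q_2=3·1+1=4
a_3=1:  p_3=1·83+21=104,  q_3=1·4+1=5
…
a_5=1:  p_5=1·187+104=291,  q_5=1·9+5=14
a_6=3:  p_6=3·291+187=1060,  q_6=3·14+9=51
a_7=1:  p_7=1·1060+291=1351,  q_7=1·51+14=65
fundamental: x₁=1351, y₁=65  (since 1825201 − 432·4225 = 1)
k=2:  x_2 = 1351·1351+432·65·65 = 3650401,  y_2 = 1351·65+65·1351 = 175630
k=3:  x_3 = 1351·3650401+432·65·175630 = 9863382151,  y_3 = 1351·175630+65·3650401 = 474552195

1351 65
3650401 175630
9863382151 474552195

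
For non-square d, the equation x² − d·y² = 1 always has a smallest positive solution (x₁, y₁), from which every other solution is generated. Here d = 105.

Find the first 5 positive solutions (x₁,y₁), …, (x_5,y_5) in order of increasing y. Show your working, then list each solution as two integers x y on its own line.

[10; 4,20] for √105; ℓ=2 ⇒ convergent index 1
k=0  a_k=10  p_k/q_k = 10/1
k=1  a_k=4  p_k/q_k = 41/4
(x₁, y₁) = (41, 4);  41² − 105·4² = 1 ✓
(41+4√105)^2 = 3361 + 328√105
(41+4√105)^3 = 275561 + 26892√105
(41+4√105)^4 = 22592641 + 2204816√105
(41+4√105)^5 = 1852321001 + 180768020√105

41 4
3361 328
275561 26892
22592641 2204816
1852321001 180768020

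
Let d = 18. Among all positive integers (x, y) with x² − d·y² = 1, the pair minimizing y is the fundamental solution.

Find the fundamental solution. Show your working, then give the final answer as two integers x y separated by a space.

17 4

[4; 4,8] for √18; ℓ=2 ⇒ convergent index 1
i=0: a=4 ⇒ p=4, q=1
i=1: a=4 ⇒ p=17, q=4
→ (17, 4).  Check: 17²=289, 18·4²=288, difference 1.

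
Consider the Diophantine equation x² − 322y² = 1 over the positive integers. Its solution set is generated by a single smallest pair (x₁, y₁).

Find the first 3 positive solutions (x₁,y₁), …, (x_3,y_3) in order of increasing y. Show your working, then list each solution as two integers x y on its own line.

√322 → a₀=17, period (1,16,1,34); ℓ=4 even so k=3
step 0: (17, 1)  from 17·(1,0) + (0,1)
step 1: (18, 1)  from 1·(17,1) + (1,0)
step 2: (305, 17)  from 16·(18,1) + (17,1)
step 3: (323, 18)  from 1·(305,17) + (18,1)
→ (323, 18).  Check: 323²=104329, 322·18²=104328, difference 1.
n=2: (323,18)∘(323,18) = (323·323+322·18·18, 323·18+18·323) = (208657,11628)
n=3: (208657,11628)∘(323,18) = (323·208657+322·18·11628, 323·11628+18·208657) = (134792099,7511670)

323 18
208657 11628
134792099 7511670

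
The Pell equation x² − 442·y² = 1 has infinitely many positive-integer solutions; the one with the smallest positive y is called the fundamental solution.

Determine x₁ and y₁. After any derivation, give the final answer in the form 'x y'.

d=442: √d = [21; 42] (ℓ=1, odd), read p_1/q_1
i=0: a=21 ⇒ p=21, q=1
i=1: a=42 ⇒ p=883, q=42
(x₁, y₁) = (883, 42);  883² − 442·42² = 1 ✓

883 42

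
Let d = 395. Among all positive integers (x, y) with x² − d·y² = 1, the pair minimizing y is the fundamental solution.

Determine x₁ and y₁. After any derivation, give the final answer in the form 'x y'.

√395 → a₀=19, period (1,6,1,38); ℓ=4 even so k=3
i=0: a=19 ⇒ p=19, q=1
i=1: a=1 ⇒ p=20, q=1
i=2: a=6 ⇒ p=139, q=7
i=3: a=1 ⇒ p=159, q=8
→ (159, 8).  Check: 159²=25281, 395·8²=25280, difference 1.

159 8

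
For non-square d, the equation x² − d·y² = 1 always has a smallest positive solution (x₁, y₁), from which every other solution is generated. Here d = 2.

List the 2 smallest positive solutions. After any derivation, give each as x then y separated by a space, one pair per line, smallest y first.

3 2
17 12

d=2: √d = [1; 2] (ℓ=1, odd), read p_1/q_1
k=0  a_k=1  p_k/q_k = 1/1
k=1  a_k=2  p_k/q_k = 3/2
→ (3, 2).  Check: 3²=9, 2·2²=8, difference 1.
(x_2, y_2) = (3·3 + 2·2·2, 3·2 + 2·3) = (17, 12)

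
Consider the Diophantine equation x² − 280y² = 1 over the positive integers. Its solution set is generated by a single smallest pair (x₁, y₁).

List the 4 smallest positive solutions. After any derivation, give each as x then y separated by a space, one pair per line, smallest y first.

√280 = [16; 1,2,1,2,1,32, …], period ℓ=6 (even) → k=5
k=0  a_k=16  p_k/q_k = 16/1
k=1  a_k=1  p_k/q_k = 17/1
…
k=4  a_k=2  p_k/q_k = 184/11
k=5  a_k=1  p_k/q_k = 251/15
(x₁, y₁) = (251, 15);  251² − 280·15² = 1 ✓
k=2:  x_2 = 251·251+280·15·15 = 126001,  y_2 = 251·15+15·251 = 7530
k=3:  x_3 = 251·126001+280·15·7530 = 63252251,  y_3 = 251·7530+15·126001 = 3780045
k=4:  x_4 = 251·63252251+280·15·3780045 = 31752504001,  y_4 = 251·3780045+15·63252251 = 1897575060

251 15
126001 7530
63252251 3780045
31752504001 1897575060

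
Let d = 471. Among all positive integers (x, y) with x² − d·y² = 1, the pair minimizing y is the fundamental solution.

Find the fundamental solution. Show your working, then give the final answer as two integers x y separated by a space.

[21; 1,2,2,1,3,…,2,1,42] for √471; ℓ=14 ⇒ convergent index 13
i=0: a=21 ⇒ p=21, q=1
i=1: a=1 ⇒ p=22, q=1
i=2: a=2 ⇒ p=65, q=3
i=3: a=2 ⇒ p=152, q=7
i=4: a=1 ⇒ p=217, q=10
i=5: a=3 ⇒ p=803, q=37
i=6: a=4 ⇒ p=3429, q=158
i=7: a=14 ⇒ p=48809, q=2249
i=8: a=4 ⇒ p=198665, q=9154
i=9: a=3 ⇒ p=644804, q=29711
…
i=11: a=2 ⇒ p=2331742, q=107441
i=12: a=2 ⇒ p=5506953, q=253747
i=13: a=1 ⇒ p=7838695, q=361188
(x₁, y₁) = (7838695, 361188);  7838695² − 471·361188² = 1 ✓

7838695 361188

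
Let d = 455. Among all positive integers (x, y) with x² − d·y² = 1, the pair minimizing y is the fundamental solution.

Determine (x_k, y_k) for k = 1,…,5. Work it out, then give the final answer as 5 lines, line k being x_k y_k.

64 3
8191 384
1048384 49149
134184961 6290688
17174626624 805158915

√455 → a₀=21, period (3,42); ℓ=2 even so k=1
a_0=21:  p_0=21·1+0=21,  q_0=21·0+1=1
a_1=3:  p_1=3·21+1=64,  q_1=3·1+0=3
(x₁, y₁) = (64, 3);  64² − 455·3² = 1 ✓
k=2:  x_2 = 64·64+455·3·3 = 8191,  y_2 = 64·3+3·64 = 384
k=3:  x_3 = 64·8191+455·3·384 = 1048384,  y_3 = 64·384+3·8191 = 49149
k=4:  x_4 = 64·1048384+455·3·49149 = 134184961,  y_4 = 64·49149+3·1048384 = 6290688
k=5:  x_5 = 64·134184961+455·3·6290688 = 17174626624,  y_5 = 64·6290688+3·134184961 = 805158915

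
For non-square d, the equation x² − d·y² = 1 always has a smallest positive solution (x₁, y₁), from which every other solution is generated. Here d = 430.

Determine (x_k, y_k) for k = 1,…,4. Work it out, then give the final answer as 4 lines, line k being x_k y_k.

[20; 1,2,1,3,1,…,2,1,40] for √430; ℓ=14 ⇒ convergent index 13
step 0: (20, 1)  from 20·(1,0) + (0,1)
…
step 5: (394, 19)  from 1·(311,15) + (83,4)
…
step 7: (21794, 1051)  from 8·(2675,129) + (394,19)
…
step 9: (155233, 7486)  from 1·(133439,6435) + (21794,1051)
step 10: (599138, 28893)  from 3·(155233,7486) + (133439,6435)
step 11: (754371, 36379)  from 1·(599138,28893) + (155233,7486)
step 12: (2107880, 101651)  from 2·(754371,36379) + (599138,28893)
step 13: (2862251, 138030)  from 1·(2107880,101651) + (754371,36379)
→ (2862251, 138030).  Check: 2862251²=8192480787001, 430·138030²=8192480787000, difference 1.
(x_2, y_2) = (2862251·2862251 + 430·138030·138030, 2862251·138030 + 138030·2862251) = (16384961574001, 790153011060)
(x_3, y_3) = (2862251·16384961574001 + 430·138030·790153011060, 2862251·790153011060 + 138030·16384961574001) = (93795745300289010251, 4523232492118854090)
(x_4, y_4) = (2862251·93795745300289010251 + 430·138030·4523232492118854090, 2862251·4523232492118854090 + 138030·93795745300289010251) = (536933931562978654798296001, 25893253447598574322902120)

2862251 138030
16384961574001 790153011060
93795745300289010251 4523232492118854090
536933931562978654798296001 25893253447598574322902120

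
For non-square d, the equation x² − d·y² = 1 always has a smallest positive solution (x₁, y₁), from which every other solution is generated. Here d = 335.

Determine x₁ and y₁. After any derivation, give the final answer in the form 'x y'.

604 33

d=335: √d = [18; 3,3,3,36] (ℓ=4, even), read p_3/q_3
k=0  a_k=18  p_k/q_k = 18/1
k=1  a_k=3  p_k/q_k = 55/3
k=2  a_k=3  p_k/q_k = 183/10
k=3  a_k=3  p_k/q_k = 604/33
fundamental: x₁=604, y₁=33  (since 364816 − 335·1089 = 1)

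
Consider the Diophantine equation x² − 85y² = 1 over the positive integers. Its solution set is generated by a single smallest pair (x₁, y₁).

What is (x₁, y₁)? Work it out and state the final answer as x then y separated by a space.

285769 30996

√85 → a₀=9, period (4,1,1,4,18); ℓ=5 odd so k=9
a_0=9:  p_0=9·1+0=9,  q_0=9·0+1=1
a_1=4:  p_1=4·9+1=37,  q_1=4·1+0=4
a_2=1:  p_2=1·37+9=46,  q_2=1·4+1=5
a_3=1:  p_3=1·46+37=83,  q_3=1·5+4=9
…
a_5=18:  p_5=18·378+83=6887,  q_5=18·41+9=747
…
a_7=1:  p_7=1·27926+6887=34813,  q_7=1·3029+747=3776
a_8=1:  p_8=1·34813+27926=62739,  q_8=1·3776+3029=6805
a_9=4:  p_9=4·62739+34813=285769,  q_9=4·6805+3776=30996
(x₁, y₁) = (285769, 30996);  285769² − 85·30996² = 1 ✓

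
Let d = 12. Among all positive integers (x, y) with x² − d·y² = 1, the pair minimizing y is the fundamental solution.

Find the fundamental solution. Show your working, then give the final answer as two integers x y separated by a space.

7 2

[3; 2,6] for √12; ℓ=2 ⇒ convergent index 1
a_0=3:  p_0=3·1+0=3,  q_0=3·0+1=1
a_1=2:  p_1=2·3+1=7,  q_1=2·1+0=2
(x₁, y₁) = (7, 2);  7² − 12·2² = 1 ✓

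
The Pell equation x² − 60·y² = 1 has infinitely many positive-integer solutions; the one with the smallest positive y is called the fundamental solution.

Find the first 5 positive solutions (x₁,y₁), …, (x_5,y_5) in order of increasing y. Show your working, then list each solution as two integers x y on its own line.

31 4
1921 248
119071 15372
7380481 952816
457470751 59059220

[7; 1,2,1,14] for √60; ℓ=4 ⇒ convergent index 3
step 0: (7, 1)  from 7·(1,0) + (0,1)
step 1: (8, 1)  from 1·(7,1) + (1,0)
step 2: (23, 3)  from 2·(8,1) + (7,1)
step 3: (31, 4)  from 1·(23,3) + (8,1)
fundamental: x₁=31, y₁=4  (since 961 − 60·16 = 1)
(x_2, y_2) = (31·31 + 60·4·4, 31·4 + 4·31) = (1921, 248)
(x_3, y_3) = (31·1921 + 60·4·248, 31·248 + 4·1921) = (119071, 15372)
(x_4, y_4) = (31·119071 + 60·4·15372, 31·15372 + 4·119071) = (7380481, 952816)
(x_5, y_5) = (31·7380481 + 60·4·952816, 31·952816 + 4·7380481) = (457470751, 59059220)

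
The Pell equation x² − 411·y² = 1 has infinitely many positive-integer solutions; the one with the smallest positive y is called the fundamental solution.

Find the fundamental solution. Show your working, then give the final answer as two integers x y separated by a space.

49730 2453

√411 = [20; 3,1,1,1,19,1,1,1,3,40, …], period ℓ=10 (even) → k=9
i=0: a=20 ⇒ p=20, q=1
…
i=2: a=1 ⇒ p=81, q=4
…
i=6: a=1 ⇒ p=4602, q=227
…
i=8: a=1 ⇒ p=13583, q=670
i=9: a=3 ⇒ p=49730, q=2453
→ (49730, 2453).  Check: 49730²=2473072900, 411·2453²=2473072899, difference 1.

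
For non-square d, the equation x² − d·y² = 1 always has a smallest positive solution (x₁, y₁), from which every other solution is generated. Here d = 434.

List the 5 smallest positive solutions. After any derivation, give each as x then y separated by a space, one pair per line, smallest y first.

[20; 1,4,1,40] for √434; ℓ=4 ⇒ convergent index 3
k=0  a_k=20  p_k/q_k = 20/1
…
k=2  a_k=4  p_k/q_k = 104/5
k=3  a_k=1  p_k/q_k = 125/6
→ (125, 6).  Check: 125²=15625, 434·6²=15624, difference 1.
n=2: (125,6)∘(125,6) = (125·125+434·6·6, 125·6+6·125) = (31249,1500)
n=3: (31249,1500)∘(125,6) = (125·31249+434·6·1500, 125·1500+6·31249) = (7812125,374994)
n=4: (7812125,374994)∘(125,6) = (125·7812125+434·6·374994, 125·374994+6·7812125) = (1953000001,93747000)
n=5: (1953000001,93747000)∘(125,6) = (125·1953000001+434·6·93747000, 125·93747000+6·1953000001) = (488242188125,23436375006)

125 6
31249 1500
7812125 374994
1953000001 93747000
488242188125 23436375006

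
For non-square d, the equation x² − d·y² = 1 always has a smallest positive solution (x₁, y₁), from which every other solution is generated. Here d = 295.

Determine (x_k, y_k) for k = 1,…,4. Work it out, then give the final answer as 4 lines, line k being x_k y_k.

2024999 117900
8201241900001 477494764200
33215013292518224999 1933852840020353700
134520737404664024967600001 7832100134376274949528400

d=295: √d = [17; 5,1,2,3,2,6,2,3,2,1,5,34] (ℓ=12, even), read p_11/q_11
i=0: a=17 ⇒ p=17, q=1
i=1: a=5 ⇒ p=86, q=5
…
i=3: a=2 ⇒ p=292, q=17
i=4: a=3 ⇒ p=979, q=57
…
i=6: a=6 ⇒ p=14479, q=843
i=7: a=2 ⇒ p=31208, q=1817
…
i=10: a=1 ⇒ p=355517, q=20699
i=11: a=5 ⇒ p=2024999, q=117900
→ (2024999, 117900).  Check: 2024999²=4100620950001, 295·117900²=4100620950000, difference 1.
k=2:  x_2 = 2024999·2024999+295·117900·117900 = 8201241900001,  y_2 = 2024999·117900+117900·2024999 = 477494764200
k=3:  x_3 = 2024999·8201241900001+295·117900·477494764200 = 33215013292518224999,  y_3 = 2024999·477494764200+117900·8201241900001 = 1933852840020353700
k=4:  x_4 = 2024999·33215013292518224999+295·117900·1933852840020353700 = 134520737404664024967600001,  y_4 = 2024999·1933852840020353700+117900·33215013292518224999 = 7832100134376274949528400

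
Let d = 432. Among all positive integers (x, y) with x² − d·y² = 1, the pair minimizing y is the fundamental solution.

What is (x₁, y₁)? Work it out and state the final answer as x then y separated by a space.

[20; 1,3,1,1,1,3,1,40] for √432; ℓ=8 ⇒ convergent index 7
k=0  a_k=20  p_k/q_k = 20/1
k=1  a_k=1  p_k/q_k = 21/1
k=2  a_k=3  p_k/q_k = 83/4
k=3  a_k=1  p_k/q_k = 104/5
k=4  a_k=1  p_k/q_k = 187/9
k=5  a_k=1  p_k/q_k = 291/14
k=6  a_k=3  p_k/q_k = 1060/51
k=7  a_k=1  p_k/q_k = 1351/65
fundamental: x₁=1351, y₁=65  (since 1825201 − 432·4225 = 1)

1351 65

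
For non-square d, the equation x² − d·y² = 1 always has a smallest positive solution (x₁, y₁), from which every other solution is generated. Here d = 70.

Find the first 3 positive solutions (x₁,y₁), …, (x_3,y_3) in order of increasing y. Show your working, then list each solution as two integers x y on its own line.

251 30
126001 15060
63252251 7560090

√70 = [8; 2,1,2,1,2,16, …], period ℓ=6 (even) → k=5
k=0  a_k=8  p_k/q_k = 8/1
k=1  a_k=2  p_k/q_k = 17/2
k=2  a_k=1  p_k/q_k = 25/3
k=3  a_k=2  p_k/q_k = 67/8
k=4  a_k=1  p_k/q_k = 92/11
k=5  a_k=2  p_k/q_k = 251/30
fundamental: x₁=251, y₁=30  (since 63001 − 70·900 = 1)
(x_2, y_2) = (251·251 + 70·30·30, 251·30 + 30·251) = (126001, 15060)
(x_3, y_3) = (251·126001 + 70·30·15060, 251·15060 + 30·126001) = (63252251, 7560090)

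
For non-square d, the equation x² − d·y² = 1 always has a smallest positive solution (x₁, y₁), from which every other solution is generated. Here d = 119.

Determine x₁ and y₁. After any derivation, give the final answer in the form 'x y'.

120 11

√119 = [10; 1,9,1,20, …], period ℓ=4 (even) → k=3
a_0=10:  p_0=10·1+0=10,  q_0=10·0+1=1
a_1=1:  p_1=1·10+1=11,  q_1=1·1+0=1
a_2=9:  p_2=9·11+10=109,  q_2=9·1+1=10
a_3=1:  p_3=1·109+11=120,  q_3=1·10+1=11
(x₁, y₁) = (120, 11);  120² − 119·11² = 1 ✓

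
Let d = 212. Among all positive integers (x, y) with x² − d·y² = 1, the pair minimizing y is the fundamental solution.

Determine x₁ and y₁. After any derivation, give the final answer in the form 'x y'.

√212 = [14; 1,1,3,1,1,…,1,1,28, …], period ℓ=14 (even) → k=13
i=0: a=14 ⇒ p=14, q=1
…
i=5: a=1 ⇒ p=233, q=16
…
i=8: a=1 ⇒ p=2781, q=191
…
i=10: a=1 ⇒ p=7979, q=548
i=11: a=3 ⇒ p=29135, q=2001
i=12: a=1 ⇒ p=37114, q=2549
i=13: a=1 ⇒ p=66249, q=4550
fundamental: x₁=66249, y₁=4550  (since 4388930001 − 212·20702500 = 1)

66249 4550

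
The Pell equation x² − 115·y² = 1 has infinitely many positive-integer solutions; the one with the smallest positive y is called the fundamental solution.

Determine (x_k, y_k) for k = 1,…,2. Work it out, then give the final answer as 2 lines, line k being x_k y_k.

1126 105
2535751 236460

d=115: √d = [10; 1,2,1,1,1,1,1,2,1,20] (ℓ=10, even), read p_9/q_9
k=0  a_k=10  p_k/q_k = 10/1
…
k=5  a_k=1  p_k/q_k = 118/11
…
k=8  a_k=2  p_k/q_k = 815/76
k=9  a_k=1  p_k/q_k = 1126/105
(x₁, y₁) = (1126, 105);  1126² − 115·105² = 1 ✓
(1126+105√115)^2 = 2535751 + 236460√115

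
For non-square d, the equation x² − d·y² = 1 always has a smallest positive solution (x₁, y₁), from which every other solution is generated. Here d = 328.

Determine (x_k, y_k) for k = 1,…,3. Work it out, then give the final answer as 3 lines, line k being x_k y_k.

163 9
53137 2934
17322499 956475

√328 = [18; 9,36, …], period ℓ=2 (even) → k=1
k=0  a_k=18  p_k/q_k = 18/1
k=1  a_k=9  p_k/q_k = 163/9
→ (163, 9).  Check: 163²=26569, 328·9²=26568, difference 1.
(x_2, y_2) = (163·163 + 328·9·9, 163·9 + 9·163) = (53137, 2934)
(x_3, y_3) = (163·53137 + 328·9·2934, 163·2934 + 9·53137) = (17322499, 956475)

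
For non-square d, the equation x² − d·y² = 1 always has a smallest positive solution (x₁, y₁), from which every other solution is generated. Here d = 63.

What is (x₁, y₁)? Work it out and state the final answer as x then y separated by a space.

√63 = [7; 1,14, …], period ℓ=2 (even) → k=1
step 0: (7, 1)  from 7·(1,0) + (0,1)
step 1: (8, 1)  from 1·(7,1) + (1,0)
→ (8, 1).  Check: 8²=64, 63·1²=63, difference 1.

8 1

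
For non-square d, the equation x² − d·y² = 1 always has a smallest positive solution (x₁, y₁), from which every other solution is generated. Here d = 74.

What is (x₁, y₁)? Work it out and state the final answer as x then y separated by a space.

3699 430

[8; 1,1,1,1,16] for √74; ℓ=5 ⇒ convergent index 9
i=0: a=8 ⇒ p=8, q=1
i=1: a=1 ⇒ p=9, q=1
…
i=5: a=16 ⇒ p=714, q=83
i=6: a=1 ⇒ p=757, q=88
i=7: a=1 ⇒ p=1471, q=171
i=8: a=1 ⇒ p=2228, q=259
i=9: a=1 ⇒ p=3699, q=430
fundamental: x₁=3699, y₁=430  (since 13682601 − 74·184900 = 1)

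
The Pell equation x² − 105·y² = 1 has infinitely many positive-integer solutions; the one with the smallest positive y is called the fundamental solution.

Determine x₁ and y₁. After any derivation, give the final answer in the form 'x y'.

d=105: √d = [10; 4,20] (ℓ=2, even), read p_1/q_1
k=0  a_k=10  p_k/q_k = 10/1
k=1  a_k=4  p_k/q_k = 41/4
→ (41, 4).  Check: 41²=1681, 105·4²=1680, difference 1.

41 4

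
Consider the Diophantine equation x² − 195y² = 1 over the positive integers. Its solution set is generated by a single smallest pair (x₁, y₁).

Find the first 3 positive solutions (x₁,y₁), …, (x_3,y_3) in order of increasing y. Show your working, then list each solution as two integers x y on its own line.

d=195: √d = [13; 1,26] (ℓ=2, even), read p_1/q_1
i=0: a=13 ⇒ p=13, q=1
i=1: a=1 ⇒ p=14, q=1
(x₁, y₁) = (14, 1);  14² − 195·1² = 1 ✓
(x_2, y_2) = (14·14 + 195·1·1, 14·1 + 1·14) = (391, 28)
(x_3, y_3) = (14·391 + 195·1·28, 14·28 + 1·391) = (10934, 783)

14 1
391 28
10934 783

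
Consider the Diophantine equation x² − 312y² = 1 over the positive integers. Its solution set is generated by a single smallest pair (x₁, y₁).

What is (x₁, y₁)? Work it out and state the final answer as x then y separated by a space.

53 3

[17; 1,1,1,34] for √312; ℓ=4 ⇒ convergent index 3
i=0: a=17 ⇒ p=17, q=1
i=1: a=1 ⇒ p=18, q=1
i=2: a=1 ⇒ p=35, q=2
i=3: a=1 ⇒ p=53, q=3
→ (53, 3).  Check: 53²=2809, 312·3²=2808, difference 1.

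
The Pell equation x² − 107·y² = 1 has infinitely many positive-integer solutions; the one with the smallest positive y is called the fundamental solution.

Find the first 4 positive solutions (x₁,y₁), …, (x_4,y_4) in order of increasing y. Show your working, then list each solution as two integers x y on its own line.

√107 → a₀=10, period (2,1,9,1,2,20); ℓ=6 even so k=5
i=0: a=10 ⇒ p=10, q=1
i=1: a=2 ⇒ p=21, q=2
i=2: a=1 ⇒ p=31, q=3
i=3: a=9 ⇒ p=300, q=29
i=4: a=1 ⇒ p=331, q=32
i=5: a=2 ⇒ p=962, q=93
fundamental: x₁=962, y₁=93  (since 925444 − 107·8649 = 1)
(962+93√107)^2 = 1850887 + 178932√107
(962+93√107)^3 = 3561105626 + 344265075√107
(962+93√107)^4 = 6851565373537 + 662365825368√107

962 93
1850887 178932
3561105626 344265075
6851565373537 662365825368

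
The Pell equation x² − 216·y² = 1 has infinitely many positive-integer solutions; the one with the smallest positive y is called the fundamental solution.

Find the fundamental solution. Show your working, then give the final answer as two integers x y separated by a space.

√216 = [14; 1,2,3,2,1,28, …], period ℓ=6 (even) → k=5
a_0=14:  p_0=14·1+0=14,  q_0=14·0+1=1
…
a_2=2:  p_2=2·15+14=44,  q_2=2·1+1=3
a_3=3:  p_3=3·44+15=147,  q_3=3·3+1=10
a_4=2:  p_4=2·147+44=338,  q_4=2·10+3=23
a_5=1:  p_5=1·338+147=485,  q_5=1·23+10=33
fundamental: x₁=485, y₁=33  (since 235225 − 216·1089 = 1)

485 33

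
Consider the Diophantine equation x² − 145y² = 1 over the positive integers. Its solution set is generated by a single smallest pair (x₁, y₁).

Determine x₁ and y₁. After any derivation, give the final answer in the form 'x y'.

√145 = [12; 24, …], period ℓ=1 (odd) → k=1
a_0=12:  p_0=12·1+0=12,  q_0=12·0+1=1
a_1=24:  p_1=24·12+1=289,  q_1=24·1+0=24
→ (289, 24).  Check: 289²=83521, 145·24²=83520, difference 1.

289 24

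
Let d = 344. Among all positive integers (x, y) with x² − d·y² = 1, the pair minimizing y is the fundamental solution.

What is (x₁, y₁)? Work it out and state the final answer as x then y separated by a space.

√344 → a₀=18, period (1,1,4,1,3,1,4,1,1,36); ℓ=10 even so k=9
step 0: (18, 1)  from 18·(1,0) + (0,1)
…
step 2: (37, 2)  from 1·(19,1) + (18,1)
…
step 6: (983, 53)  from 1·(779,42) + (204,11)
step 7: (4711, 254)  from 4·(983,53) + (779,42)
step 8: (5694, 307)  from 1·(4711,254) + (983,53)
step 9: (10405, 561)  from 1·(5694,307) + (4711,254)
fundamental: x₁=10405, y₁=561  (since 108264025 − 344·314721 = 1)

10405 561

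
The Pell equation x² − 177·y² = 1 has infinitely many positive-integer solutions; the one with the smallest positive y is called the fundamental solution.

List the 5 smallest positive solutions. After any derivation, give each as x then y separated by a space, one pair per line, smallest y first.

62423 4692
7793261857 585777432
972957569736599 73131969270780
121469860743542176897 9130233834994022448
15165026233415309047146263 1139873173290531757272228

√177 = [13; 3,3,2,8,2,3,3,26, …], period ℓ=8 (even) → k=7
a_0=13:  p_0=13·1+0=13,  q_0=13·0+1=1
a_1=3:  p_1=3·13+1=40,  q_1=3·1+0=3
…
a_4=8:  p_4=8·306+133=2581,  q_4=8·23+10=194
a_5=2:  p_5=2·2581+306=5468,  q_5=2·194+23=411
a_6=3:  p_6=3·5468+2581=18985,  q_6=3·411+194=1427
a_7=3:  p_7=3·18985+5468=62423,  q_7=3·1427+411=4692
(x₁, y₁) = (62423, 4692);  62423² − 177·4692² = 1 ✓
(x_2, y_2) = (62423·62423 + 177·4692·4692, 62423·4692 + 4692·62423) = (7793261857, 585777432)
(x_3, y_3) = (62423·7793261857 + 177·4692·585777432, 62423·585777432 + 4692·7793261857) = (972957569736599, 73131969270780)
(x_4, y_4) = (62423·972957569736599 + 177·4692·73131969270780, 62423·73131969270780 + 4692·972957569736599) = (121469860743542176897, 9130233834994022448)
(x_5, y_5) = (62423·121469860743542176897 + 177·4692·9130233834994022448, 62423·9130233834994022448 + 4692·121469860743542176897) = (15165026233415309047146263, 1139873173290531757272228)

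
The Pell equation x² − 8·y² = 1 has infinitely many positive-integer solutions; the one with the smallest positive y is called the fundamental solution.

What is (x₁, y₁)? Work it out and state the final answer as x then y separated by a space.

√8 → a₀=2, period (1,4); ℓ=2 even so k=1
a_0=2:  p_0=2·1+0=2,  q_0=2·0+1=1
a_1=1:  p_1=1·2+1=3,  q_1=1·1+0=1
→ (3, 1).  Check: 3²=9, 8·1²=8, difference 1.

3 1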